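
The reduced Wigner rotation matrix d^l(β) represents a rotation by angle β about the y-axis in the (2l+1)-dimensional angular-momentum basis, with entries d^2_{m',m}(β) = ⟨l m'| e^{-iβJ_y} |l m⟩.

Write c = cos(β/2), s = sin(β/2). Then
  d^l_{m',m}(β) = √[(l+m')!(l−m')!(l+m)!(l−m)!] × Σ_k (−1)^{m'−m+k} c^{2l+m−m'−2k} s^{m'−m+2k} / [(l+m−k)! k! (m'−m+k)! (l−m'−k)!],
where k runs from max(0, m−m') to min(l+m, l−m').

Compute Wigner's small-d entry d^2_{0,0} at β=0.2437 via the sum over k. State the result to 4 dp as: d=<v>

d=0.9127

d^2_{0,0}(β=0.2437) via Wigner's sum:
c=cos(0.2437/2)=0.992585, s=sin(0.2437/2)=0.121549; N=√[2·2·2·2]=4.000000
Admissible k: 0..2 (factorial args all ≥0)
  k=0: (−1)^0·4.0000/(4)·0.9926^4·0.1215^0 = +0.970670
  k=1: (−1)^1·4.0000/(1)·0.9926^2·0.1215^2 = -0.058223
  k=2: (−1)^2·4.0000/(4)·0.9926^0·0.1215^4 = +0.000218
d^2_{0,0}(0.2437) = +0.970670 -0.058223 +0.000218 = +0.912665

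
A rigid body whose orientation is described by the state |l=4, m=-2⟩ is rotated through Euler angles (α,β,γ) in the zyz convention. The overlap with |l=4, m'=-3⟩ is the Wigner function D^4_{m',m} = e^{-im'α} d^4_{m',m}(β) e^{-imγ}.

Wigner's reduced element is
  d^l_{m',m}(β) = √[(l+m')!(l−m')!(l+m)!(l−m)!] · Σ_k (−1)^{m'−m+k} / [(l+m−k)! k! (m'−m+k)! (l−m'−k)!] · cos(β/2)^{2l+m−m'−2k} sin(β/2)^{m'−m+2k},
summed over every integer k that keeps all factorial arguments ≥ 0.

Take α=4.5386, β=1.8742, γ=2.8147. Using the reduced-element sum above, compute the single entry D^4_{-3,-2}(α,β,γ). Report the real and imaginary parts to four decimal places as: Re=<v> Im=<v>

Re=-0.3235 Im=-0.1351

Split into d^4_{-3,-2}(β=1.8742) × two z-phases.
Half-angle: c=0.592127, s=0.805844. N=√(1·5040·2·720)=2693.993318
Admissible k: 1..2 (factorial args all ≥0)
  k=1: (−1)^0·2693.9933/(720)·0.5921^7·0.8058^1 = +0.076952
  k=2: (−1)^1·2693.9933/(240)·0.5921^5·0.8058^3 = -0.427577
d^4_{-3,-2}(1.8742) = +0.076952 -0.427577 = -0.350625
Attach z-rotation phases: D = e^{-i(-3)(4.5386)}·(-0.350625)·e^{-i(-2)(2.8147)} = -0.323539-0.135132i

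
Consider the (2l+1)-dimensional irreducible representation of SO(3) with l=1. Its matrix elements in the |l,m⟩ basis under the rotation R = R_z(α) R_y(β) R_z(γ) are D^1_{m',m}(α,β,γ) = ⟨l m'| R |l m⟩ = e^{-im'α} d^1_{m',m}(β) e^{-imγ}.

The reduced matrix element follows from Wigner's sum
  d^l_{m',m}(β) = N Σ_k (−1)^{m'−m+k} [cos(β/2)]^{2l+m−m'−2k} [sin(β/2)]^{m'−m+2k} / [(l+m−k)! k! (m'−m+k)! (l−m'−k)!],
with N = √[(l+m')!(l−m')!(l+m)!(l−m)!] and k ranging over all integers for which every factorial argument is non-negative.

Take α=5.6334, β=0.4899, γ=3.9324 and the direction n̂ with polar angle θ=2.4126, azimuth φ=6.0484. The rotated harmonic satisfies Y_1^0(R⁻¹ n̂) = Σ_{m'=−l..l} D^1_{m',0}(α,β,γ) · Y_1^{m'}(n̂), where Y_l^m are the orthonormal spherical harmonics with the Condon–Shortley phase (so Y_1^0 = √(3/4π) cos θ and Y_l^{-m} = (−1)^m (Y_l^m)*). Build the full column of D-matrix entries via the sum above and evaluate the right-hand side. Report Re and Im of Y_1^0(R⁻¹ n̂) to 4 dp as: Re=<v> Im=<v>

Re=-0.1814 Im=0.0000

Need the full column D^1_{m',0} for m'=−1..1 at α=5.6334, β=0.4899, γ=3.9324.
cos(β/2)=0.970149, sin(β/2)=0.242508
d^1_{-1,0}: single k=1 term ⇒ +0.332720;  D = +0.264917-0.201301i
d^1_{0,0}: k∈[0..1] ⇒ +0.941190 -0.058810 = +0.882380;  D = +0.882380+0.000000i
d^1_{1,0}: single k=0 term ⇒ -0.332720;  D = -0.264917-0.201301i
Y_1^{m'}(θ=2.4126,φ=6.0484) and Σ D·Y over m':
  (+0.2649-0.2013i)·(+0.2238+0.0535i)  (+0.8824+0.0000i)·(-0.3644+0.0000i)  (-0.2649-0.2013i)·(-0.2238+0.0535i)
Y_1^0(R⁻¹ n̂) = -0.181414+0.000000i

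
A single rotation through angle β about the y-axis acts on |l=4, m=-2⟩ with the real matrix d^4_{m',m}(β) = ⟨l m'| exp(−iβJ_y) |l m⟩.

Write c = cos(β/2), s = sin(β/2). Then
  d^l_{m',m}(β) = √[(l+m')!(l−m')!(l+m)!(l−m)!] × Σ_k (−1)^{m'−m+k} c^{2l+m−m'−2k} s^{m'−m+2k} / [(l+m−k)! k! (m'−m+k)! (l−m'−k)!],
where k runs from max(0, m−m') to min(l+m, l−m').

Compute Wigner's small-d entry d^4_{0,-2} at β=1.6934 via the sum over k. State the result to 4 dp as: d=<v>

d^4_{0,-2}(β=1.6934) via Wigner's sum:
c=cos(1.6934/2)=0.662459, s=sin(1.6934/2)=0.749098; N=√[24·24·2·720]=910.735966
k∈{0,1,2} keeps every argument non-negative
  k=0: (−1)^2·910.7360/(96)·0.6625^6·0.7491^2 = +0.449937
  k=1: (−1)^3·910.7360/(36)·0.6625^4·0.7491^4 = -1.534196
  k=2: (−1)^4·910.7360/(96)·0.6625^2·0.7491^6 = +0.735651
d^4_{0,-2}(1.6934) = +0.449937 -1.534196 +0.735651 = -0.348607

d=-0.3486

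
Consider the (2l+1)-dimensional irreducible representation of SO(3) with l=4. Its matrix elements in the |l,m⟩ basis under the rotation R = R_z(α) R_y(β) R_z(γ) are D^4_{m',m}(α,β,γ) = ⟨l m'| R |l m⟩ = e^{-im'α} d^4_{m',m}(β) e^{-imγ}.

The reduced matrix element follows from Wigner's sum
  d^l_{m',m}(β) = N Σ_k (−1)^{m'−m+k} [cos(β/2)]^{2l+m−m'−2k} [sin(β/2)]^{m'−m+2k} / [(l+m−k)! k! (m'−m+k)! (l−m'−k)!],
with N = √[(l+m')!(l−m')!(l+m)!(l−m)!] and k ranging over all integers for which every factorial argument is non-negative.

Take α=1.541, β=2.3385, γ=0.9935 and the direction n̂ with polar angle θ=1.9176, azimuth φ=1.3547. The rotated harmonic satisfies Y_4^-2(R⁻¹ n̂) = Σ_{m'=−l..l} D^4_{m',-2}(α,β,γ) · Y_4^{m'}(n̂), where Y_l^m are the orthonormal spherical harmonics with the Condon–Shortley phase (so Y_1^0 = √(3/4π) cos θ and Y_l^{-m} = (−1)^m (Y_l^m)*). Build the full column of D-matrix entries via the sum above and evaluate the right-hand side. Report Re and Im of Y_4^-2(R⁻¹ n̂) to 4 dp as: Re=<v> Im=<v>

Re=0.1176 Im=0.2703

Need the full column D^4_{m',-2} for m'=−4..4 at α=1.541, β=2.3385, γ=0.9935.
cos(β/2)=0.390842, sin(β/2)=0.920458
d^4_{-4,-2}: single k=2 term ⇒ +0.015981;  D = -0.004677+0.015281i
d^4_{-3,-2}: k∈[1..2] ⇒ +0.004798 -0.079837 = -0.075039;  D = -0.071067-0.024090i
d^4_{-2,-2}: k∈[0..2] ⇒ +0.000545 -0.036241 +0.251254 = +0.215557;  D = +0.075251-0.201996i
d^4_{-1,-2}: k∈[0..2] ⇒ -0.005441 +0.150878 -0.557877 = -0.412440;  D = +0.382030+0.155433i
d^4_{0,-2}: k∈[0..2] ⇒ +0.028651 -0.423751 +0.881347 = +0.486247;  D = -0.196585+0.444736i
d^4_{1,-2}: k∈[0..2] ⇒ -0.100585 +0.836815 -0.928249 = -0.192019;  D = -0.173236-0.082829i
d^4_{2,-2}: k∈[0..2] ⇒ +0.251254 -1.114826 +0.515265 = -0.348307;  D = -0.159541+0.309620i
d^4_{3,-2}: k∈[0..1] ⇒ -0.442801 +0.818639 = +0.375838;  D = -0.328816-0.182028i
d^4_{4,-2}: single k=0 term ⇒ +0.491592;  D = -0.250798+0.422804i
Y_4^{m'}(θ=1.9176,φ=1.3547) and Σ D·Y over m':
  (-0.0047+0.0153i)·(+0.2247+0.2633i)  (-0.0711-0.0241i)·(+0.2137-0.2821i)  (+0.0753-0.2020i)·(+0.0514+0.0237i)  (+0.3820+0.1554i)·(+0.0711-0.3237i)  (-0.1966+0.4447i)·(+0.0001+0.0000i)  (-0.1732-0.0828i)·(-0.0711-0.3237i)  (-0.1595+0.3096i)·(+0.0514-0.0237i)  (-0.3288-0.1820i)·(-0.2137-0.2821i)  (-0.2508+0.4228i)·(+0.2247-0.2633i)
Y_4^-2(R⁻¹ n̂) = +0.117568+0.270317i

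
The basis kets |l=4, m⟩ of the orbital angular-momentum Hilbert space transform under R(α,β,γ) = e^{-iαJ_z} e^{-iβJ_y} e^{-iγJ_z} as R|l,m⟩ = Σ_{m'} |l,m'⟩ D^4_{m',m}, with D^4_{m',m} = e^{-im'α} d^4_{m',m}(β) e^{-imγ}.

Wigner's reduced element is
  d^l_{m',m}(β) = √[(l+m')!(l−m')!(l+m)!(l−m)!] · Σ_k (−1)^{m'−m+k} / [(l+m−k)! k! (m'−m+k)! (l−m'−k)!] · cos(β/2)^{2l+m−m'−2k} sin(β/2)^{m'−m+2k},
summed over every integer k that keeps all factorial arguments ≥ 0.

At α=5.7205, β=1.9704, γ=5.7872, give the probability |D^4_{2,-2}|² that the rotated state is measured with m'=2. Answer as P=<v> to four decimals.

P=0.1025

Split into d^4_{2,-2}(β=1.9704) × two z-phases.
With c≡cos(β/2)=0.552696 and s≡sin(β/2)=0.833383, N=[720·2·2·720]^{1/2}=1440.000000
Admissible k: 0..2 (factorial args all ≥0)
  k=0: (−1)^4·1440.0000/(96)·0.5527^4·0.8334^4 = +0.675174
  k=1: (−1)^5·1440.0000/(120)·0.5527^2·0.8334^6 = -1.228065
  k=2: (−1)^6·1440.0000/(1440)·0.5527^0·0.8334^8 = +0.232678
d^4_{2,-2}(1.9704) = +0.675174 -1.228065 +0.232678 = -0.320213
|D^4_{2,-2}|² = |d^4_{2,-2}(β)|² = (-0.320213)² = 0.102536 (the z-rotation phases have unit modulus)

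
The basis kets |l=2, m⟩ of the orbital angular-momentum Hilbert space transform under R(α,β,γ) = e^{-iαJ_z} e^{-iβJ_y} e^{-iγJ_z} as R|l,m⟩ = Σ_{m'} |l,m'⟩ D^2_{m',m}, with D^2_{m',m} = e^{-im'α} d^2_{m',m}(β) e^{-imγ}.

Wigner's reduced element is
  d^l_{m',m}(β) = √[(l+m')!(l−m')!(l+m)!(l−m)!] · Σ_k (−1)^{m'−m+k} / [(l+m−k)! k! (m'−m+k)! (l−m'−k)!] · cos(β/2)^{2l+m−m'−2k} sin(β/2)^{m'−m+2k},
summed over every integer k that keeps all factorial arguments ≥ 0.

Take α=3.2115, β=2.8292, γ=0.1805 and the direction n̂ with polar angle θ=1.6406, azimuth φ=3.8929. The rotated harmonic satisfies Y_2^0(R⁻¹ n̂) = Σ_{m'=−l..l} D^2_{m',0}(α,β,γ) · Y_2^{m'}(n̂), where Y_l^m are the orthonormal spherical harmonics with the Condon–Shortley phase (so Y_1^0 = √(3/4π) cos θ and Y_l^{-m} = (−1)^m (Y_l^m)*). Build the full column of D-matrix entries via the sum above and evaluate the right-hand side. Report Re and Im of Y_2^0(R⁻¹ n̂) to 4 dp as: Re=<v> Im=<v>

Need the full column D^2_{m',0} for m'=−2..2 at α=3.2115, β=2.8292, γ=0.1805.
cos(β/2)=0.155562, sin(β/2)=0.987826
d^2_{-2,0}: single k=2 term ⇒ +0.057842;  D = +0.057278+0.008061i
d^2_{-1,0}: k∈[1..2] ⇒ +0.009109 -0.367300 = -0.358191;  D = +0.357316+0.025020i
d^2_{0,0}: k∈[0..2] ⇒ +0.000586 -0.094456 +0.952187 = +0.858317;  D = +0.858317+0.000000i
d^2_{1,0}: k∈[0..1] ⇒ -0.009109 +0.367300 = +0.358191;  D = -0.357316+0.025020i
d^2_{2,0}: single k=0 term ⇒ +0.057842;  D = +0.057278-0.008061i
Y_2^{m'}(θ=1.6406,φ=3.8929) and Σ D·Y over m':
  (+0.0573+0.0081i)·(+0.0262-0.3835i)  (+0.3573+0.0250i)·(+0.0393-0.0367i)  (+0.8583+0.0000i)·(-0.3108+0.0000i)  (-0.3573+0.0250i)·(-0.0393-0.0367i)  (+0.0573-0.0081i)·(+0.0262+0.3835i)
Y_2^0(R⁻¹ n̂) = -0.227665-0.000000i

Re=-0.2277 Im=0.0000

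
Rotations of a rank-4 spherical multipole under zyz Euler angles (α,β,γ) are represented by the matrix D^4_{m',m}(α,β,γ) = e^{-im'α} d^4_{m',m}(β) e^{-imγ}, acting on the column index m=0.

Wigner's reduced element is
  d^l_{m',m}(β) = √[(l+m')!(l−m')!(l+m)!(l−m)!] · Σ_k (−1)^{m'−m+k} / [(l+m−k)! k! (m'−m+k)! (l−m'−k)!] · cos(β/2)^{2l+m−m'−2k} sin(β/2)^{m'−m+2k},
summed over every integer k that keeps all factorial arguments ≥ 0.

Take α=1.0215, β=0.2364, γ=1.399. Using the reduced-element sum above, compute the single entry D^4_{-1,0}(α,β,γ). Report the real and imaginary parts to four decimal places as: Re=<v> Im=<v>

First d^4_{-1,0}(β=0.2364), then the phase factors e^{-i(-1)α} and e^{-i(0)γ}:
Half-angle: c=0.993023, s=0.117925. N=√(6·120·24·24)=643.987578
k: max(0,(0)−(-1))=1 … min(4+(0),4−(-1))=4
  k=1: (−1)^0·643.9876/(144)·0.9930^7·0.1179^1 = +0.502151
  k=2: (−1)^1·643.9876/(24)·0.9930^5·0.1179^3 = -0.042489
  k=3: (−1)^2·643.9876/(24)·0.9930^3·0.1179^5 = +0.000599
  k=4: (−1)^3·643.9876/(144)·0.9930^1·0.1179^7 = -0.000001
d^4_{-1,0}(0.2364) = +0.502151 -0.042489 +0.000599 -0.000001 = +0.460260
Attach z-rotation phases: D = e^{-i(-1)(1.0215)}·(+0.460260)·e^{-i(0)(1.399)} = +0.240296+0.392552i

Re=0.2403 Im=0.3926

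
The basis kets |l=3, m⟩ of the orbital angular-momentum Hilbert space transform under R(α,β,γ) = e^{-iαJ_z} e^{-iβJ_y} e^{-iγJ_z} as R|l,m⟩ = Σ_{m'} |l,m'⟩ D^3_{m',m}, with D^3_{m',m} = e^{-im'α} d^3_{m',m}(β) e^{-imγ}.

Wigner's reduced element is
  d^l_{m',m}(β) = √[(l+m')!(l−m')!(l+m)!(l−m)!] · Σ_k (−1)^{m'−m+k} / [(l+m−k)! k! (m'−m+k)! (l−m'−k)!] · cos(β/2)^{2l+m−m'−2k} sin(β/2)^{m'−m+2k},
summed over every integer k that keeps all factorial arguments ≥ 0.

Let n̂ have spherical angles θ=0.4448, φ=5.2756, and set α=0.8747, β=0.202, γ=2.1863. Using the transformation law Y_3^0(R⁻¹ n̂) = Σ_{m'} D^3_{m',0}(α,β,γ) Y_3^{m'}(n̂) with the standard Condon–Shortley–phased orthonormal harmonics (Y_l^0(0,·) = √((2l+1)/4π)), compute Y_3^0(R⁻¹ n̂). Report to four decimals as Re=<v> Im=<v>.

Re=0.2176 Im=0.0000

Need the full column D^3_{m',0} for m'=−3..3 at α=0.8747, β=0.202, γ=2.1863.
cos(β/2)=0.994904, sin(β/2)=0.100828
d^3_{-3,0}: single k=3 term ⇒ +0.004514;  D = -0.003923+0.002233i
d^3_{-2,0}: k∈[2..3] ⇒ +0.054557 -0.000560 = +0.053997;  D = -0.009593+0.053138i
d^3_{-1,0}: k∈[1..3] ⇒ +0.340470 -0.010491 +0.000036 = +0.330015;  D = +0.211615+0.253238i
d^3_{0,0}: k∈[0..3] ⇒ +0.969810 -0.089646 +0.000921 -0.000001 = +0.881083;  D = +0.881083+0.000000i
d^3_{1,0}: k∈[0..2] ⇒ -0.340470 +0.010491 -0.000036 = -0.330015;  D = -0.211615+0.253238i
d^3_{2,0}: k∈[0..1] ⇒ +0.054557 -0.000560 = +0.053997;  D = -0.009593-0.053138i
d^3_{3,0}: single k=0 term ⇒ -0.004514;  D = +0.003923+0.002233i
Y_3^{m'}(θ=0.4448,φ=5.2756) and Σ D·Y over m':
  (-0.0039+0.0022i)·(-0.0330+0.0039i)  (-0.0096+0.0531i)·(-0.0734+0.1542i)  (+0.2116+0.2532i)·(+0.2282+0.3615i)  (+0.8811+0.0000i)·(+0.3619+0.0000i)  (-0.2116+0.2532i)·(-0.2282+0.3615i)  (-0.0096-0.0531i)·(-0.0734-0.1542i)  (+0.0039+0.0022i)·(+0.0330+0.0039i)
Y_3^0(R⁻¹ n̂) = +0.217645-0.000000i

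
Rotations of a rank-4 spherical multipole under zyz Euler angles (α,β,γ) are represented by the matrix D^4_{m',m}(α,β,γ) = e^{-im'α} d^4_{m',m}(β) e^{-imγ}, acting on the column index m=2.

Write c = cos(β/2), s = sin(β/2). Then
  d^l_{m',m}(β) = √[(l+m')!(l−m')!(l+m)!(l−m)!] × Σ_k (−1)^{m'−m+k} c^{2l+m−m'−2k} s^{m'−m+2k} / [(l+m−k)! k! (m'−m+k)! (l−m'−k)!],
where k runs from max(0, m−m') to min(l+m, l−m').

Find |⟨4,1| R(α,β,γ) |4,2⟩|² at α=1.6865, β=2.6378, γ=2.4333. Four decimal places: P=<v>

P=0.0283

First d^4_{1,2}(β=2.6378), then the phase factors e^{-i(1)α} and e^{-i(2)γ}:
c=cos(2.6378/2)=0.249241, s=sin(2.6378/2)=0.968442; N=√[120·6·720·2]=1018.233765
Admissible k: 1..3 (factorial args all ≥0)
  k=1: (−1)^0·1018.2338/(240)·0.2492^7·0.9684^1 = +0.000245
  k=2: (−1)^1·1018.2338/(48)·0.2492^5·0.9684^3 = -0.018532
  k=3: (−1)^2·1018.2338/(72)·0.2492^3·0.9684^5 = +0.186526
d^4_{1,2}(2.6378) = +0.000245 -0.018532 +0.186526 = +0.168240
|D^4_{1,2}|² = |d^4_{1,2}(β)|² = (+0.168240)² = 0.028305 (the z-rotation phases have unit modulus)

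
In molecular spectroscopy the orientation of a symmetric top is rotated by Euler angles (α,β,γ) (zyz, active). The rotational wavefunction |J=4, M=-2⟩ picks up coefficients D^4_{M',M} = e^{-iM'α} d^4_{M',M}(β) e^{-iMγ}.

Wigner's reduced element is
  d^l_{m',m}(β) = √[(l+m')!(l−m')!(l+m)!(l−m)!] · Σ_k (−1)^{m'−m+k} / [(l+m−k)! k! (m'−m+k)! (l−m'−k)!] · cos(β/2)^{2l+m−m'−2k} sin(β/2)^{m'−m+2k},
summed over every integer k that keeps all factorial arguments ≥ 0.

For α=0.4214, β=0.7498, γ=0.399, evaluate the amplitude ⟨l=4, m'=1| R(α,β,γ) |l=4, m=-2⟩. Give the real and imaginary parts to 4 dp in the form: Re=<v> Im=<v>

Re=-0.3491 Im=-0.1381

Split into d^4_{1,-2}(β=0.7498) × two z-phases.
c=cos(0.7498/2)=0.930544, s=sin(0.7498/2)=0.366179; N=√[120·6·2·720]=1018.233765
Admissible k: 0..2 (factorial args all ≥0)
  k=0: (−1)^3·1018.2338/(72)·0.9305^5·0.3662^3 = -0.484487
  k=1: (−1)^4·1018.2338/(48)·0.9305^3·0.3662^5 = +0.112535
  k=2: (−1)^5·1018.2338/(240)·0.9305^1·0.3662^7 = -0.003485
d^4_{1,-2}(0.7498) = -0.484487 +0.112535 -0.003485 = -0.375437
Phases: e^{-i·(1)·0.4214}=+0.912517-0.409038i, e^{-i·(-2)·0.399}=+0.698140+0.715961i ⇒ D=-0.349127-0.138071i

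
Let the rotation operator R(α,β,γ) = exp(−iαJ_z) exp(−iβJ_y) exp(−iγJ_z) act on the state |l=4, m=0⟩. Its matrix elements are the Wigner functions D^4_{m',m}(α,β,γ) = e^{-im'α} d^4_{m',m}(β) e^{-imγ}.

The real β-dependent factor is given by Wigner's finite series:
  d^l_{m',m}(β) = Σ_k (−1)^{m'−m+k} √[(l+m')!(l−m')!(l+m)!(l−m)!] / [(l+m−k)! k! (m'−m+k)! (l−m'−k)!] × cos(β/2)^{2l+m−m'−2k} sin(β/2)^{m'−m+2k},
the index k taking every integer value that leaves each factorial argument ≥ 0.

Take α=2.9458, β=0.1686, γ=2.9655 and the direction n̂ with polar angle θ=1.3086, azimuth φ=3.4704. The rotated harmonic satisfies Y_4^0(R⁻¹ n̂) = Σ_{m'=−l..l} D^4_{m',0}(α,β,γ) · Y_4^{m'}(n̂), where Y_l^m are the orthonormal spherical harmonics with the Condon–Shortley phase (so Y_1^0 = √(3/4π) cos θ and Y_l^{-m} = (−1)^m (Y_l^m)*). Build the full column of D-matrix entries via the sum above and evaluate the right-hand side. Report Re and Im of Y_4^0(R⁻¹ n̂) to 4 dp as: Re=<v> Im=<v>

Re=-0.0889 Im=0.0000

Need the full column D^4_{m',0} for m'=−4..4 at α=2.9458, β=0.1686, γ=2.9655.
cos(β/2)=0.996449, sin(β/2)=0.084200
d^4_{-4,0}: single k=4 term ⇒ +0.000415;  D = +0.000294-0.000293i
d^4_{-3,0}: k∈[3..4] ⇒ +0.006939 -0.000050 = +0.006889;  D = -0.005735+0.003818i
d^4_{-2,0}: k∈[2..4] ⇒ +0.065838 -0.001254 +0.000003 = +0.064588;  D = +0.059699-0.024650i
d^4_{-1,0}: k∈[1..4] ⇒ +0.367293 -0.015735 +0.000112 -0.000000 = +0.351670;  D = -0.344951+0.068415i
d^4_{0,0}: k∈[0..4] ⇒ +0.971941 -0.111039 +0.001784 -0.000006 +0.000000 = +0.862681;  D = +0.862681+0.000000i
d^4_{1,0}: k∈[0..3] ⇒ -0.367293 +0.015735 -0.000112 +0.000000 = -0.351670;  D = +0.344951+0.068415i
d^4_{2,0}: k∈[0..2] ⇒ +0.065838 -0.001254 +0.000003 = +0.064588;  D = +0.059699+0.024650i
d^4_{3,0}: k∈[0..1] ⇒ -0.006939 +0.000050 = -0.006889;  D = +0.005735+0.003818i
d^4_{4,0}: single k=0 term ⇒ +0.000415;  D = +0.000294+0.000293i
Y_4^{m'}(θ=1.3086,φ=3.4704) and Σ D·Y over m':
  (+0.0003-0.0003i)·(+0.0973-0.3726i)  (-0.0057+0.0038i)·(-0.1613+0.2438i)  (+0.0597-0.0247i)·(-0.1308+0.1010i)  (-0.3450+0.0684i)·(+0.2836-0.0967i)  (+0.8627+0.0000i)·(+0.1209+0.0000i)  (+0.3450+0.0684i)·(-0.2836-0.0967i)  (+0.0597+0.0247i)·(-0.1308-0.1010i)  (+0.0057+0.0038i)·(+0.1613+0.2438i)  (+0.0003+0.0003i)·(+0.0973+0.3726i)
Y_4^0(R⁻¹ n̂) = -0.088942-0.000000i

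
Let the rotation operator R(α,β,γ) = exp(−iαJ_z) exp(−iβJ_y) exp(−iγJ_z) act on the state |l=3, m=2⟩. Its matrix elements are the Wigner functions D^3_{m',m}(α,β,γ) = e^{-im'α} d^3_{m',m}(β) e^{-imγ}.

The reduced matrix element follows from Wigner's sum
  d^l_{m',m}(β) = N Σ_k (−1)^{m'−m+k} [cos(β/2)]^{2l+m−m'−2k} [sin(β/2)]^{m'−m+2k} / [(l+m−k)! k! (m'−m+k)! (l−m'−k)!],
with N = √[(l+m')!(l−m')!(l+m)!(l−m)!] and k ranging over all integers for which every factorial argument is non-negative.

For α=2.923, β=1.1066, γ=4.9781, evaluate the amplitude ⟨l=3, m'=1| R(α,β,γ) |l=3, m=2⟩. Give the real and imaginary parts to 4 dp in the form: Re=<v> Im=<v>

First d^3_{1,2}(β=1.1066), then the phase factors e^{-i(1)α} and e^{-i(2)γ}:
c=cos(1.1066/2)=0.850795, s=sin(1.1066/2)=0.525498; N=√[24·2·120·1]=75.894664
The bounds max(0,m−m')=1 and min(l+m,l−m')=2 give 2 terms
  k=1: (−1)^0·75.8947/(24)·0.8508^5·0.5255^1 = +0.740791
  k=2: (−1)^1·75.8947/(12)·0.8508^3·0.5255^3 = -0.565220
d^3_{1,2}(1.1066) = +0.740791 -0.565220 = +0.175571
Attach z-rotation phases: D = e^{-i(1)(2.923)}·(+0.175571)·e^{-i(2)(4.9781)} = +0.167050-0.054032i

Re=0.1670 Im=-0.0540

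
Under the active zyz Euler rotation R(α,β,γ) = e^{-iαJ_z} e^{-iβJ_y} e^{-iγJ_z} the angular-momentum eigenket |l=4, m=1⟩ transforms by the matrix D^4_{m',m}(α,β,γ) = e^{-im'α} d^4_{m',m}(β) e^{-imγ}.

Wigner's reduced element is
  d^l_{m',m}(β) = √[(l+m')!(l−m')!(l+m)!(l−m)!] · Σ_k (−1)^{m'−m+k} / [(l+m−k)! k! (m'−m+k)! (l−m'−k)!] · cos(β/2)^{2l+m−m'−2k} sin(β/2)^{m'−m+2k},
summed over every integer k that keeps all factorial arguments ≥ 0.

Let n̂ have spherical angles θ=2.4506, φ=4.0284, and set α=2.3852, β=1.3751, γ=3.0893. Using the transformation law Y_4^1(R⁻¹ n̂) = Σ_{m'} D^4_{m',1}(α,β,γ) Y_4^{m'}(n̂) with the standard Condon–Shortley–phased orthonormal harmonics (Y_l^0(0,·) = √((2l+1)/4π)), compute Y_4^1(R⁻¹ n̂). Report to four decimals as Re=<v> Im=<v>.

Re=0.1798 Im=0.1700

Need the full column D^4_{m',1} for m'=−4..4 at α=2.3852, β=1.3751, γ=3.0893.
cos(β/2)=0.772803, sin(β/2)=0.634646
d^4_{-4,1}: single k=5 term ⇒ +0.355597;  D = +0.350571+0.059570i
d^4_{-3,1}: k∈[4..5] ⇒ +0.765456 -0.309739 = +0.455717;  D = -0.274372-0.363864i
d^4_{-2,1}: k∈[3..5] ⇒ +0.996446 -1.008022 +0.135964 = +0.124388;  D = -0.013693+0.123633i
d^4_{-1,1}: k∈[2..5] ⇒ +0.857978 -1.735891 +0.585352 -0.026318 = -0.318878;  D = -0.243047+0.206425i
d^4_{0,1}: k∈[1..4] ⇒ +0.467228 -1.890623 +1.275058 -0.143319 = -0.291656;  D = +0.291258+0.015245i
d^4_{1,1}: k∈[0..3] ⇒ +0.127219 -1.286967 +1.735891 -0.390235 = +0.185907;  D = +0.128360+0.134482i
d^4_{2,1}: k∈[0..2] ⇒ -0.443251 +1.494669 -0.672014 = +0.379403;  D = -0.002170-0.379397i
d^4_{3,1}: k∈[0..1] ⇒ +0.680999 -0.765456 = -0.084457;  D = +0.057611-0.061757i
d^4_{4,1}: single k=0 term ⇒ -0.527270;  D = -0.526199+0.033580i
Y_4^{m'}(θ=2.4506,φ=4.0284) and Σ D·Y over m':
  (+0.3506+0.0596i)·(-0.0671+0.0288i)  (-0.2744-0.3639i)·(-0.2213-0.1156i)  (-0.0137+0.1236i)·(-0.0864-0.4201i)  (-0.2430+0.2064i)·(+0.1699-0.2083i)  (+0.2913+0.0152i)·(-0.2616+0.0000i)  (+0.1284+0.1345i)·(-0.1699-0.2083i)  (-0.0022-0.3794i)·(-0.0864+0.4201i)  (+0.0576-0.0618i)·(+0.2213-0.1156i)  (-0.5262+0.0336i)·(-0.0671-0.0288i)
Y_4^1(R⁻¹ n̂) = +0.179793+0.169982i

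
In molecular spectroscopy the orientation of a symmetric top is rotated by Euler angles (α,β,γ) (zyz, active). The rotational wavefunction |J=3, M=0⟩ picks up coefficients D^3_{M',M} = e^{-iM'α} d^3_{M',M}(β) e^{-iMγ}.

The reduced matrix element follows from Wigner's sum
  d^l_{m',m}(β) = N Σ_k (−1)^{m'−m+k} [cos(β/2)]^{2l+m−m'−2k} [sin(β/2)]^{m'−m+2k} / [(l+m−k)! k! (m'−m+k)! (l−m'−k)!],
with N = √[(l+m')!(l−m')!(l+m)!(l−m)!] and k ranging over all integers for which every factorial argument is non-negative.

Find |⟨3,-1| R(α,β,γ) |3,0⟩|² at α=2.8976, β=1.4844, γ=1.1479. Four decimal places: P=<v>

P=0.1725

Split into d^3_{-1,0}(β=1.4844) × two z-phases.
Half-angle: c=0.736983, s=0.675911. N=√(2·24·6·6)=41.569219
k: max(0,(0)−(-1))=1 … min(3+(0),3−(-1))=3
  k=1: (−1)^0·41.5692/(12)·0.7370^5·0.6759^1 = +0.509059
  k=2: (−1)^1·41.5692/(4)·0.7370^3·0.6759^3 = -1.284557
  k=3: (−1)^2·41.5692/(12)·0.7370^1·0.6759^5 = +0.360160
d^3_{-1,0}(1.4844) = +0.509059 -1.284557 +0.360160 = -0.415337
|D^3_{-1,0}|² = |d^3_{-1,0}(β)|² = (-0.415337)² = 0.172505 (the z-rotation phases have unit modulus)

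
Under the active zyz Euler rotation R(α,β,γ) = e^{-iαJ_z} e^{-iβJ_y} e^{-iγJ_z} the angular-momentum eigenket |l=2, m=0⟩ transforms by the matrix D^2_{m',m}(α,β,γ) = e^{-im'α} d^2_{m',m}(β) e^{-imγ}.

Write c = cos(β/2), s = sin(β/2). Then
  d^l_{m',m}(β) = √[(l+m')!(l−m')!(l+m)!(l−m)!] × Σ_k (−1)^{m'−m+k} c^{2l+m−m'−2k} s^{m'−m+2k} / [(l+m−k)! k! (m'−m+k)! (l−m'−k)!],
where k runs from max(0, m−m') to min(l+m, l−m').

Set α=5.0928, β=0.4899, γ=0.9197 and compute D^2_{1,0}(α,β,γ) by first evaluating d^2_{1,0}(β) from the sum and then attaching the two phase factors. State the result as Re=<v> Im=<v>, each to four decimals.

First d^2_{1,0}(β=0.4899), then the phase factors e^{-i(1)α} and e^{-i(0)γ}:
With c≡cos(β/2)=0.970149 and s≡sin(β/2)=0.242508, N=[6·1·2·2]^{1/2}=4.898979
Admissible k: 0..1 (factorial args all ≥0)
  k=0: (−1)^1·4.8990/(2)·0.9701^3·0.2425^1 = -0.542397
  k=1: (−1)^2·4.8990/(2)·0.9701^1·0.2425^3 = +0.033892
d^2_{1,0}(0.4899) = -0.542397 +0.033892 = -0.508505
D = (+0.371302+0.928512i)·(-0.508505)·(+1.000000+0.000000i) = -0.188809-0.472153i

Re=-0.1888 Im=-0.4722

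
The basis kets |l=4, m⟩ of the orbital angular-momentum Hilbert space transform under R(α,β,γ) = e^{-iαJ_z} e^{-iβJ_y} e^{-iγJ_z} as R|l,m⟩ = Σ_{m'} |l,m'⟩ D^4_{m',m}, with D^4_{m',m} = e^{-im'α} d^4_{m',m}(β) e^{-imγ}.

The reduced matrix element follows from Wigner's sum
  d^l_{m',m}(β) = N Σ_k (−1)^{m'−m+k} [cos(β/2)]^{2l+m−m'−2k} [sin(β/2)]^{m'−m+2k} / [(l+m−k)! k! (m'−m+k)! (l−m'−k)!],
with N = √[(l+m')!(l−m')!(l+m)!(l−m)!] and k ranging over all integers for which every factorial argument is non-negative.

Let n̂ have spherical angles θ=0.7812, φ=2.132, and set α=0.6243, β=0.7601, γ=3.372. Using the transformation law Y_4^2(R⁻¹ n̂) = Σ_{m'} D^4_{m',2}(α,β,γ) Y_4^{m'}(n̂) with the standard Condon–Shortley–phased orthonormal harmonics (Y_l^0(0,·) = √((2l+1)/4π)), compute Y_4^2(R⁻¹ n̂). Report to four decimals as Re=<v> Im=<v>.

Re=-0.1956 Im=-0.1622

Need the full column D^4_{m',2} for m'=−4..4 at α=0.6243, β=0.7601, γ=3.372.
cos(β/2)=0.928646, sin(β/2)=0.370967
d^4_{-4,2}: single k=6 term ⇒ +0.011893;  D = -0.005339+0.010627i
d^4_{-3,2}: k∈[5..6] ⇒ +0.063156 -0.003359 = +0.059796;  D = +0.009451+0.059045i
d^4_{-2,2}: k∈[4..6] ⇒ +0.211268 -0.026971 +0.000359 = +0.184656;  D = +0.130259+0.130882i
d^4_{-1,2}: k∈[3..5] ⇒ +0.498622 -0.119353 +0.003809 = +0.383079;  D = +0.377971+0.062349i
d^4_{0,2}: k∈[2..4] ⇒ +0.837323 -0.356313 +0.021322 = +0.502332;  D = +0.449934-0.223376i
d^4_{1,2}: k∈[1..3] ⇒ +0.937396 -0.747933 +0.079569 = +0.269031;  D = +0.125587-0.237920i
d^4_{2,2}: k∈[0..2] ⇒ +0.553098 -1.059139 +0.211268 = -0.294774;  D = +0.040730+0.291946i
d^4_{3,2}: k∈[0..1] ⇒ -0.826705 +0.395769 = -0.430936;  D = +0.297792+0.311490i
d^4_{4,2}: single k=0 term ⇒ +0.467036;  D = -0.459189-0.085257i
Y_4^{m'}(θ=0.7812,φ=2.132) and Σ D·Y over m':
  (-0.0053+0.0106i)·(-0.0679-0.0850i)  (+0.0095+0.0590i)·(+0.3083-0.0349i)  (+0.1303+0.1309i)·(-0.1819+0.3780i)  (+0.3780+0.0623i)·(-0.0666-0.1060i)  (+0.4499-0.2234i)·(-0.3415+0.0000i)  (+0.1256-0.2379i)·(+0.0666-0.1060i)  (+0.0407+0.2919i)·(-0.1819-0.3780i)  (+0.2978+0.3115i)·(-0.3083-0.0349i)  (-0.4592-0.0853i)·(-0.0679+0.0850i)
Y_4^2(R⁻¹ n̂) = -0.195566-0.162230i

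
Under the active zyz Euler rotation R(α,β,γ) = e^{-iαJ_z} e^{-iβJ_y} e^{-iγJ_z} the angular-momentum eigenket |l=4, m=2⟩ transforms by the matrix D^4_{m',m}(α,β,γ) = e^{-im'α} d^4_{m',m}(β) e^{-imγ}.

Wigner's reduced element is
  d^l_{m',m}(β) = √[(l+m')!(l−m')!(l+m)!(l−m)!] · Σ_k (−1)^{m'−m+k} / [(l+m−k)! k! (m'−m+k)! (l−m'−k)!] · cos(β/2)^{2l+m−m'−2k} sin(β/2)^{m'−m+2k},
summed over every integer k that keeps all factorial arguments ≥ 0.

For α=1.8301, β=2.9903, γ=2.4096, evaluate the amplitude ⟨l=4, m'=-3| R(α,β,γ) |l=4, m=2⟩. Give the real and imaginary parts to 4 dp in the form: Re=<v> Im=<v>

Re=-0.2133 Im=-0.1694

D^4_{-3,2}(1.8301,2.9903,2.4096) = e^{-i·-3·1.8301}·d^4_{-3,2}(2.9903)·e^{-i·2·2.4096}. Compute d first:
Half-angle: c=0.075574, s=0.997140. N=√(1·5040·720·2)=2693.993318
k: max(0,(2)−(-3))=5 … min(4+(2),4−(-3))=6
  k=5: (−1)^0·2693.9933/(240)·0.0756^3·0.9971^5 = +0.004776
  k=6: (−1)^1·2693.9933/(720)·0.0756^1·0.9971^7 = -0.277160
d^4_{-3,2}(2.9903) = +0.004776 -0.277160 = -0.272384
D = (+0.701793-0.712381i)·(-0.272384)·(+0.106608+0.994301i) = -0.213314-0.169381i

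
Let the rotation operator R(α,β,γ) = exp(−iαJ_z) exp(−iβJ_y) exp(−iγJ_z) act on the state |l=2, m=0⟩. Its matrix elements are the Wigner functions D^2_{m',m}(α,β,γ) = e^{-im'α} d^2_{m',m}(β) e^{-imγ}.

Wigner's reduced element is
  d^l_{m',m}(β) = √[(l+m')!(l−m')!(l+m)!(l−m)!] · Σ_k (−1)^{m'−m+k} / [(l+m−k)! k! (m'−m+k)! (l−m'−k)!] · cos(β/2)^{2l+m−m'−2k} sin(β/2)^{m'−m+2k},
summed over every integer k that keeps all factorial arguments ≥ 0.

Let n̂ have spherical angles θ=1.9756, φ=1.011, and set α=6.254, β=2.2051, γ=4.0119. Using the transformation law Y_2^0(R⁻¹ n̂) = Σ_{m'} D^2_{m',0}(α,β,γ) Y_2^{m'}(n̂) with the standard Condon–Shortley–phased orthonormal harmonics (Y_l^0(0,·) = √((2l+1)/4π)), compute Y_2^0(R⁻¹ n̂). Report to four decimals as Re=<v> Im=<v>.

Need the full column D^2_{m',0} for m'=−2..2 at α=6.254, β=2.2051, γ=4.0119.
cos(β/2)=0.451322, sin(β/2)=0.892361
d^2_{-2,0}: single k=2 term ⇒ +0.397311;  D = +0.396634-0.023178i
d^2_{-1,0}: k∈[1..2] ⇒ +0.200944 -0.785569 = -0.584624;  D = -0.584375+0.017060i
d^2_{0,0}: k∈[0..2] ⇒ +0.041490 -0.648805 +0.634107 = +0.026792;  D = +0.026792+0.000000i
d^2_{1,0}: k∈[0..1] ⇒ -0.200944 +0.785569 = +0.584624;  D = +0.584375+0.017060i
d^2_{2,0}: single k=0 term ⇒ +0.397311;  D = +0.396634+0.023178i
Y_2^{m'}(θ=1.9756,φ=1.011) and Σ D·Y over m':
  (+0.3966-0.0232i)·(-0.1423-0.2937i)  (-0.5844+0.0171i)·(-0.1485+0.2370i)  (+0.0268+0.0000i)·(-0.1686+0.0000i)  (+0.5844+0.0171i)·(+0.1485+0.2370i)  (+0.3966+0.0232i)·(-0.1423+0.2937i)
Y_2^0(R⁻¹ n̂) = +0.034461+0.000000i

Re=0.0345 Im=0.0000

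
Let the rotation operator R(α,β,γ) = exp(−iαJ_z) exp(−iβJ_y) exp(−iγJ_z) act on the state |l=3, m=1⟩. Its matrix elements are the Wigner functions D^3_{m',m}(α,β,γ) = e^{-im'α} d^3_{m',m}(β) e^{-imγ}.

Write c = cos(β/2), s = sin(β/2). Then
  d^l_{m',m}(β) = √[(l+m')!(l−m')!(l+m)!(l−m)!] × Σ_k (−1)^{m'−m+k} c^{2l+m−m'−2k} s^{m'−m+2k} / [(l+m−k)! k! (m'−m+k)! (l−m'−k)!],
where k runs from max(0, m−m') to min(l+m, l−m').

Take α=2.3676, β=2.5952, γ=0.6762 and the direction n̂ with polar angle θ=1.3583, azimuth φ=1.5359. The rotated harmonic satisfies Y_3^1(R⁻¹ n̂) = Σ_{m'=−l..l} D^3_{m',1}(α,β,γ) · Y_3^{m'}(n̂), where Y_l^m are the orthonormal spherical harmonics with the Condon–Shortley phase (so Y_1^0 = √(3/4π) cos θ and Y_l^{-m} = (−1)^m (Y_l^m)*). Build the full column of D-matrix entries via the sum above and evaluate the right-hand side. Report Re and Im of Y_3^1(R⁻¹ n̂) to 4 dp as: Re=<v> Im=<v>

Need the full column D^3_{m',1} for m'=−3..3 at α=2.3676, β=2.5952, γ=0.6762.
cos(β/2)=0.269811, sin(β/2)=0.962913
d^3_{-3,1}: single k=4 term ⇒ +0.242389;  D = +0.239900+0.034643i
d^3_{-2,1}: k∈[3..4] ⇒ +0.110909 -0.706310 = -0.595400;  D = +0.361932+0.472765i
d^3_{-1,1}: k∈[2..4] ⇒ +0.029482 -0.500676 +0.797119 = +0.325926;  D = -0.039213+0.323558i
d^3_{0,1}: k∈[1..3] ⇒ +0.004770 -0.182243 +0.773724 = +0.596250;  D = +0.465049-0.373153i
d^3_{1,1}: k∈[0..2] ⇒ +0.000386 -0.039310 +0.375507 = +0.336583;  D = -0.334975-0.032863i
d^3_{2,1}: k∈[0..1] ⇒ -0.004354 +0.110909 = +0.106556;  D = +0.068564+0.081566i
d^3_{3,1}: single k=0 term ⇒ +0.019031;  D = +0.001426-0.018977i
Y_3^{m'}(θ=1.3583,φ=1.5359) and Σ D·Y over m':
  (+0.2399+0.0346i)·(-0.0407+0.3876i)  (+0.3619+0.4728i)·(-0.2054-0.0144i)  (-0.0392+0.3236i)·(-0.0086+0.2455i)  (+0.4650-0.3732i)·(-0.2186+0.0000i)  (-0.3350-0.0329i)·(+0.0086+0.2455i)  (+0.0686+0.0816i)·(-0.2054+0.0144i)  (+0.0014-0.0190i)·(+0.0407+0.3876i)
Y_3^1(R⁻¹ n̂) = -0.274174-0.040100i

Re=-0.2742 Im=-0.0401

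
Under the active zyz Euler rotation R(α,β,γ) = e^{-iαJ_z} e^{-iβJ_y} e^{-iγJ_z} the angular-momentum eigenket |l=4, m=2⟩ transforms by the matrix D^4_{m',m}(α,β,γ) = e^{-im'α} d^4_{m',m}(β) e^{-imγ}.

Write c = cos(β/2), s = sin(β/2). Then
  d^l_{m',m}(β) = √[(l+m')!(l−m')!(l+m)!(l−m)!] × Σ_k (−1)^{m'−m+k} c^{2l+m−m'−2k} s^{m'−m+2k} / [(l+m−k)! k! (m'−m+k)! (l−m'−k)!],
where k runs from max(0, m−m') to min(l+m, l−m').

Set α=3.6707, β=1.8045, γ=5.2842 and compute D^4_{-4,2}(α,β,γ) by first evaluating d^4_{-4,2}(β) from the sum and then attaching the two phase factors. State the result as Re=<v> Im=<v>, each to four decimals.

Split into d^4_{-4,2}(β=1.8045) × two z-phases.
Half-angle: c=0.619846, s=0.784724. N=√(1·40320·720·2)=7619.763776
k: max(0,(2)−(-4))=6 … min(4+(2),4−(-4))=6
  k=6: (−1)^0·7619.7638/(1440)·0.6198^2·0.7847^6 = +0.474730
d^4_{-4,2}(1.8045) = +0.474730
D = (-0.518959+0.854799i)·(+0.474730)·(-0.414301+0.910140i) = -0.267264-0.392350i

Re=-0.2673 Im=-0.3923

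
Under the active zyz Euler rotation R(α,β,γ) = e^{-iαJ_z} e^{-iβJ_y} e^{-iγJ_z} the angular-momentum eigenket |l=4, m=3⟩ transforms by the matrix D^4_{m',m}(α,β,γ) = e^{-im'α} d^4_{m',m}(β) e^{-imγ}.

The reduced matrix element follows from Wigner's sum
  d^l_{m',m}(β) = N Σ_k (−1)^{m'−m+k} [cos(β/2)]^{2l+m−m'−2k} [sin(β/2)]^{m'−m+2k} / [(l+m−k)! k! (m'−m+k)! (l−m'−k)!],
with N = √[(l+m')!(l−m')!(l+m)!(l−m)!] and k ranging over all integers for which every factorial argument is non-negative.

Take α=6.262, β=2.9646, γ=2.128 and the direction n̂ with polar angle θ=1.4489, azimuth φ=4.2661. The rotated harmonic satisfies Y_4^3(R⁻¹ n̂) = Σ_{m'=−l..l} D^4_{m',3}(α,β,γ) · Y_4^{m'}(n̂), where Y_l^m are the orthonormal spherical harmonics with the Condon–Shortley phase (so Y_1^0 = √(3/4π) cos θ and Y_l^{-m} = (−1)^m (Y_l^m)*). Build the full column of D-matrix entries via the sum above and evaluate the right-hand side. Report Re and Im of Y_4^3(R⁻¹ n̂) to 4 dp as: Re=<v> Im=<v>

Re=-0.2019 Im=0.1035

Need the full column D^4_{m',3} for m'=−4..4 at α=6.262, β=2.9646, γ=2.128.
cos(β/2)=0.088381, sin(β/2)=0.996087
d^4_{-4,3}: single k=7 term ⇒ +0.243211;  D = +0.239036-0.044871i
d^4_{-3,3}: k∈[6..7] ⇒ +0.053407 -0.969119 = -0.915713;  D = -0.903370+0.149839i
d^4_{-2,3}: k∈[5..6] ⇒ +0.007599 -0.321738 = -0.314139;  D = -0.310924+0.044827i
d^4_{-1,3}: k∈[4..5] ⇒ +0.000795 -0.060558 = -0.059763;  D = -0.059319+0.007273i
d^4_{0,3}: k∈[3..4] ⇒ +0.000063 -0.008010 = -0.007947;  D = -0.007906+0.000800i
d^4_{1,3}: k∈[2..3] ⇒ +0.000004 -0.000795 = -0.000791;  D = -0.000788+0.000063i
d^4_{2,3}: k∈[1..2] ⇒ +0.000000 -0.000060 = -0.000060;  D = -0.000060+0.000003i
d^4_{3,3}: k∈[0..1] ⇒ +0.000000 -0.000003 = -0.000003;  D = -0.000003+0.000000i
d^4_{4,3}: single k=0 term ⇒ -0.000000;  D = -0.000000+0.000000i
Y_4^{m'}(θ=1.4489,φ=4.2661) and Σ D·Y over m':
  (+0.2390-0.0449i)·(-0.0914+0.4197i)  (-0.9034+0.1498i)·(+0.1448-0.0342i)  (-0.3109+0.0448i)·(+0.1854+0.2301i)  (-0.0593+0.0073i)·(+0.0714-0.1492i)  (-0.0079+0.0008i)·(+0.2712+0.0000i)  (-0.0008+0.0001i)·(-0.0714-0.1492i)  (-0.0001+0.0000i)·(+0.1854-0.2301i)  (-0.0000+0.0000i)·(-0.1448-0.0342i)  (-0.0000+0.0000i)·(-0.0914-0.4197i)
Y_4^3(R⁻¹ n̂) = -0.201925+0.103521i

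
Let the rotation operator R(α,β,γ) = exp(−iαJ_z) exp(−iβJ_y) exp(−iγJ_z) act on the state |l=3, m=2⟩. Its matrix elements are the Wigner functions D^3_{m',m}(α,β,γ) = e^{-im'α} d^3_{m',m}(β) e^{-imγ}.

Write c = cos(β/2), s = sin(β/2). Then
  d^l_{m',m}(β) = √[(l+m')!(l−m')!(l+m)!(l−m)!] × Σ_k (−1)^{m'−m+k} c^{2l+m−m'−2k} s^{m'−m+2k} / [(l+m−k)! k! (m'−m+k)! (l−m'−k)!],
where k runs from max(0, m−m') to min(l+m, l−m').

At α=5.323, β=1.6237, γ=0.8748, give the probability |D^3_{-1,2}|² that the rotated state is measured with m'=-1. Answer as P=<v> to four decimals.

P=0.1223

Split into d^3_{-1,2}(β=1.6237) × two z-phases.
Half-angle: c=0.688157, s=0.725562. N=√(2·24·120·1)=75.894664
k∈{3,4} keeps every argument non-negative
  k=3: (−1)^0·75.8947/(12)·0.6882^3·0.7256^3 = +0.787256
  k=4: (−1)^1·75.8947/(24)·0.6882^1·0.7256^5 = -0.437581
d^3_{-1,2}(1.6237) = +0.787256 -0.437581 = +0.349674
|D^3_{-1,2}|² = |d^3_{-1,2}(β)|² = (+0.349674)² = 0.122272 (the z-rotation phases have unit modulus)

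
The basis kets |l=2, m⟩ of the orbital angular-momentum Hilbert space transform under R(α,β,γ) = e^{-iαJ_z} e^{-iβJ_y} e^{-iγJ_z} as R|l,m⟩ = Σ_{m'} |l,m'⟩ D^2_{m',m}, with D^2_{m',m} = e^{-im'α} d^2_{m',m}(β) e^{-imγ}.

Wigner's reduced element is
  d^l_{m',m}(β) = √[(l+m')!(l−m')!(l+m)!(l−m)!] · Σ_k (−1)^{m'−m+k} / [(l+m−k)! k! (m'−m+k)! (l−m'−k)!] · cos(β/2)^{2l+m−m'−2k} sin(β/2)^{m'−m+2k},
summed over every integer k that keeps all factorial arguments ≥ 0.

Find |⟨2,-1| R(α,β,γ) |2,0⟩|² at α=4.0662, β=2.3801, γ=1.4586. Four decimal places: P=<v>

Split into d^2_{-1,0}(β=2.3801) × two z-phases.
c=cos(2.3801/2)=0.371613, s=sin(2.3801/2)=0.928388; N=√[1·6·2·2]=4.898979
k∈{1,2} keeps every argument non-negative
  k=1: (−1)^0·4.8990/(2)·0.3716^3·0.9284^1 = +0.116702
  k=2: (−1)^1·4.8990/(2)·0.3716^1·0.9284^3 = -0.728375
d^2_{-1,0}(2.3801) = +0.116702 -0.728375 = -0.611673
|D^2_{-1,0}|² = |d^2_{-1,0}(β)|² = (-0.611673)² = 0.374143 (the z-rotation phases have unit modulus)

P=0.3741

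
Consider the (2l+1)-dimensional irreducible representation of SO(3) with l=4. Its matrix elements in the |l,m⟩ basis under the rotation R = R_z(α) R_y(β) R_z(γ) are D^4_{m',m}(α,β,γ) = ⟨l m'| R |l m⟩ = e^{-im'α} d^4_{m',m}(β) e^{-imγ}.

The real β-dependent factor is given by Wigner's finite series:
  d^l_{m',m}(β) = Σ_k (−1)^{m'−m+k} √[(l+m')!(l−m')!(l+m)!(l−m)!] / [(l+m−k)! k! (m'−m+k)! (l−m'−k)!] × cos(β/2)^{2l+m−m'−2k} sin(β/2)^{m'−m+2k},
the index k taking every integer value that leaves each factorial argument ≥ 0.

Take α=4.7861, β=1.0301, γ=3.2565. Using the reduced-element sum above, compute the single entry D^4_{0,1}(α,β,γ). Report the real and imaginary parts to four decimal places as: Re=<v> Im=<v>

Re=0.2807 Im=-0.0324

First d^4_{0,1}(β=1.0301), then the phase factors e^{-i(0)α} and e^{-i(1)γ}:
c=cos(1.0301/2)=0.870268, s=sin(1.0301/2)=0.492578; N=√[24·24·120·6]=643.987578
k∈{1,2,3,4} keeps every argument non-negative
  k=1: (−1)^0·643.9876/(144)·0.8703^7·0.4926^1 = +0.832840
  k=2: (−1)^1·643.9876/(24)·0.8703^5·0.4926^3 = -1.600875
  k=3: (−1)^2·643.9876/(24)·0.8703^3·0.4926^5 = +0.512864
  k=4: (−1)^3·643.9876/(144)·0.8703^1·0.4926^7 = -0.027384
d^4_{0,1}(1.0301) = +0.832840 -1.600875 +0.512864 -0.027384 = -0.282555
Attach z-rotation phases: D = e^{-i(0)(4.7861)}·(-0.282555)·e^{-i(1)(3.2565)} = +0.280692-0.032396i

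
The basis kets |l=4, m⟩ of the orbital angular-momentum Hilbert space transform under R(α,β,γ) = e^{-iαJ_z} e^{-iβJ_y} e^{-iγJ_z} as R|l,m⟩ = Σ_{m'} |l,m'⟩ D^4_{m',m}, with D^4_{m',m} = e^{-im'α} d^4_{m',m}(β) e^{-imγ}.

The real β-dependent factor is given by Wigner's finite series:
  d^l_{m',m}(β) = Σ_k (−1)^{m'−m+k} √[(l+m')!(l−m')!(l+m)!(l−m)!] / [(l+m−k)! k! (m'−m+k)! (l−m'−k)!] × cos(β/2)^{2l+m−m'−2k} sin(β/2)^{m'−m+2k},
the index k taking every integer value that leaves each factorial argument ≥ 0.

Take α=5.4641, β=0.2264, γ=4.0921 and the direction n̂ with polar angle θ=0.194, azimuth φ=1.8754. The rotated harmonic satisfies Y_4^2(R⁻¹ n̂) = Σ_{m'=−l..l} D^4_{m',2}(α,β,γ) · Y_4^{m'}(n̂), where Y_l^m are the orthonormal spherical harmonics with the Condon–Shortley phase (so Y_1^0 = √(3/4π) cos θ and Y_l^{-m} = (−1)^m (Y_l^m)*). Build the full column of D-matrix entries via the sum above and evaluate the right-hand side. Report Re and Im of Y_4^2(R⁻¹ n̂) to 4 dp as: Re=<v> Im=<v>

Need the full column D^4_{m',2} for m'=−4..4 at α=5.4641, β=0.2264, γ=4.0921.
cos(β/2)=0.993600, sin(β/2)=0.112958
d^4_{-4,2}: single k=6 term ⇒ +0.000011;  D = +0.000005+0.000010i
d^4_{-3,2}: k∈[5..6] ⇒ +0.000202 -0.000001 = +0.000202;  D = -0.000070+0.000189i
d^4_{-2,2}: k∈[4..6] ⇒ +0.002380 -0.000025 +0.000000 = +0.002356;  D = -0.002172+0.000912i
d^4_{-1,2}: k∈[3..5] ⇒ +0.019739 -0.000383 +0.000001 = +0.019357;  D = -0.017663-0.007920i
d^4_{0,2}: k∈[2..4] ⇒ +0.116473 -0.004014 +0.000019 = +0.112479;  D = -0.036471-0.106402i
d^4_{1,2}: k∈[1..3] ⇒ +0.458179 -0.029609 +0.000255 = +0.428825;  D = +0.201387-0.378595i
d^4_{2,2}: k∈[0..2] ⇒ +0.949930 -0.147329 +0.002380 = +0.804982;  D = +0.777335-0.209157i
d^4_{3,2}: k∈[0..1] ⇒ -0.404076 +0.015667 = -0.388408;  D = -0.329854-0.205079i
d^4_{4,2}: single k=0 term ⇒ +0.064966;  D = +0.012618+0.063729i
Y_4^{m'}(θ=0.194,φ=1.8754) and Σ D·Y over m':
  (+0.0000+0.0000i)·(+0.0002-0.0006i)  (-0.0001+0.0002i)·(+0.0070+0.0054i)  (-0.0022+0.0009i)·(-0.0585+0.0408i)  (-0.0177-0.0079i)·(-0.1004-0.3193i)  (-0.0365-0.1064i)·(+0.6941+0.0000i)  (+0.2014-0.3786i)·(+0.1004-0.3193i)  (+0.7773-0.2092i)·(-0.0585-0.0408i)  (-0.3299-0.2051i)·(-0.0070+0.0054i)  (+0.0126+0.0637i)·(+0.0002+0.0006i)
Y_4^2(R⁻¹ n̂) = -0.177315-0.189691i

Re=-0.1773 Im=-0.1897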